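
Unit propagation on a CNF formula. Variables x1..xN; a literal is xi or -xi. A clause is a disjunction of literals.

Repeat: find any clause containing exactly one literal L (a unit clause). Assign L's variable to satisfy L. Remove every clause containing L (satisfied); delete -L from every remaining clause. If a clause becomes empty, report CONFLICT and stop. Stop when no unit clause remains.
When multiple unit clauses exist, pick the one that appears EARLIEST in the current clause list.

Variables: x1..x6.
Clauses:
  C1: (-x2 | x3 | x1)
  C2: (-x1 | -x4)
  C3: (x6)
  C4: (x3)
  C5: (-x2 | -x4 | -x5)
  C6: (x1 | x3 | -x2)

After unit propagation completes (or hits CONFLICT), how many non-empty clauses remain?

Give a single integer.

Answer: 2

Derivation:
unit clause [6] forces x6=T; simplify:
  satisfied 1 clause(s); 5 remain; assigned so far: [6]
unit clause [3] forces x3=T; simplify:
  satisfied 3 clause(s); 2 remain; assigned so far: [3, 6]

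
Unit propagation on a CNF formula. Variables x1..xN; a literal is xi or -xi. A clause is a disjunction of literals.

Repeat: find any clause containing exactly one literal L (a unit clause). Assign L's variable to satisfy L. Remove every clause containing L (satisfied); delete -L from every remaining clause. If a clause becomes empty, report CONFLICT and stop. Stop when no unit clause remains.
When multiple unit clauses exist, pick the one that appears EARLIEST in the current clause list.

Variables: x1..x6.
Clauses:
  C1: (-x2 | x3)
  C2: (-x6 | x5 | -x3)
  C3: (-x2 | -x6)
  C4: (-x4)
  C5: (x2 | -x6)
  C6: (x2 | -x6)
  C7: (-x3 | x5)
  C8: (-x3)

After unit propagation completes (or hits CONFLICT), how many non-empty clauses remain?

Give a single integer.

Answer: 0

Derivation:
unit clause [-4] forces x4=F; simplify:
  satisfied 1 clause(s); 7 remain; assigned so far: [4]
unit clause [-3] forces x3=F; simplify:
  drop 3 from [-2, 3] -> [-2]
  satisfied 3 clause(s); 4 remain; assigned so far: [3, 4]
unit clause [-2] forces x2=F; simplify:
  drop 2 from [2, -6] -> [-6]
  drop 2 from [2, -6] -> [-6]
  satisfied 2 clause(s); 2 remain; assigned so far: [2, 3, 4]
unit clause [-6] forces x6=F; simplify:
  satisfied 2 clause(s); 0 remain; assigned so far: [2, 3, 4, 6]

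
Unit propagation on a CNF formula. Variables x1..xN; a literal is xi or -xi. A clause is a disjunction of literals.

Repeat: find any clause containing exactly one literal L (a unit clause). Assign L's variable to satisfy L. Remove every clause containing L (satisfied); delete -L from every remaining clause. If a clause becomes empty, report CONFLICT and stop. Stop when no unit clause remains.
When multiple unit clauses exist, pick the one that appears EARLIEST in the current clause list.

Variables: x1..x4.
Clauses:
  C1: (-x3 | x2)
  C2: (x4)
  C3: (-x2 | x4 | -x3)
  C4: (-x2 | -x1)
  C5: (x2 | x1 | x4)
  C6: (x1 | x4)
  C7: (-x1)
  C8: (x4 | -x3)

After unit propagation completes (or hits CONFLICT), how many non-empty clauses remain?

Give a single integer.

Answer: 1

Derivation:
unit clause [4] forces x4=T; simplify:
  satisfied 5 clause(s); 3 remain; assigned so far: [4]
unit clause [-1] forces x1=F; simplify:
  satisfied 2 clause(s); 1 remain; assigned so far: [1, 4]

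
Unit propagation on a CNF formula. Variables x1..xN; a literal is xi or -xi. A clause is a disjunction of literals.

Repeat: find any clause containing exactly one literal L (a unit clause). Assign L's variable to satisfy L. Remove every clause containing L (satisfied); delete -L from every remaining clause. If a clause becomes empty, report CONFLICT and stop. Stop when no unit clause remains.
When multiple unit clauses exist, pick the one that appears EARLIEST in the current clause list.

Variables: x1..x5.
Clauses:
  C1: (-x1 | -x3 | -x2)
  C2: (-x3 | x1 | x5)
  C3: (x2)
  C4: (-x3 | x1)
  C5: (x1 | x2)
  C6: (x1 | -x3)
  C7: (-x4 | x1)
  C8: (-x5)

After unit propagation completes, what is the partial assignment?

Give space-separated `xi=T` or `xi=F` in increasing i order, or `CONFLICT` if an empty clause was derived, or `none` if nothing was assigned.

Answer: x2=T x5=F

Derivation:
unit clause [2] forces x2=T; simplify:
  drop -2 from [-1, -3, -2] -> [-1, -3]
  satisfied 2 clause(s); 6 remain; assigned so far: [2]
unit clause [-5] forces x5=F; simplify:
  drop 5 from [-3, 1, 5] -> [-3, 1]
  satisfied 1 clause(s); 5 remain; assigned so far: [2, 5]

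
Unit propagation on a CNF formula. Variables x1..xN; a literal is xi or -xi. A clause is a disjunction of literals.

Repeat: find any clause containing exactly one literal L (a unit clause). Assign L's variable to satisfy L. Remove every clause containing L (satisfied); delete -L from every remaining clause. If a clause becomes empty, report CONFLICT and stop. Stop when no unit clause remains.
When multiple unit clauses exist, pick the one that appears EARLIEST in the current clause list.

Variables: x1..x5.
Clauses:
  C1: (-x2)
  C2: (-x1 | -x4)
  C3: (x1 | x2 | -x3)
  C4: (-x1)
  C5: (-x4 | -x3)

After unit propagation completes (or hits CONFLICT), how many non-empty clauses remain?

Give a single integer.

unit clause [-2] forces x2=F; simplify:
  drop 2 from [1, 2, -3] -> [1, -3]
  satisfied 1 clause(s); 4 remain; assigned so far: [2]
unit clause [-1] forces x1=F; simplify:
  drop 1 from [1, -3] -> [-3]
  satisfied 2 clause(s); 2 remain; assigned so far: [1, 2]
unit clause [-3] forces x3=F; simplify:
  satisfied 2 clause(s); 0 remain; assigned so far: [1, 2, 3]

Answer: 0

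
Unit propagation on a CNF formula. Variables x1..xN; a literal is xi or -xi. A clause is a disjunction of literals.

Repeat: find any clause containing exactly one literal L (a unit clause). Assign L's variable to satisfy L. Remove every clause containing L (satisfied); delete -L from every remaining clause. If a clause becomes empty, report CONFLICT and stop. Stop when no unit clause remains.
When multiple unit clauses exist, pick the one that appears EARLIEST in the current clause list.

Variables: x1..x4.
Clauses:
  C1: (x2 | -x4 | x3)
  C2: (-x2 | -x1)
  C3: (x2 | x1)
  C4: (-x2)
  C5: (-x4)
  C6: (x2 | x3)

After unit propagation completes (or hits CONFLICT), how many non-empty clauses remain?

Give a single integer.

Answer: 0

Derivation:
unit clause [-2] forces x2=F; simplify:
  drop 2 from [2, -4, 3] -> [-4, 3]
  drop 2 from [2, 1] -> [1]
  drop 2 from [2, 3] -> [3]
  satisfied 2 clause(s); 4 remain; assigned so far: [2]
unit clause [1] forces x1=T; simplify:
  satisfied 1 clause(s); 3 remain; assigned so far: [1, 2]
unit clause [-4] forces x4=F; simplify:
  satisfied 2 clause(s); 1 remain; assigned so far: [1, 2, 4]
unit clause [3] forces x3=T; simplify:
  satisfied 1 clause(s); 0 remain; assigned so far: [1, 2, 3, 4]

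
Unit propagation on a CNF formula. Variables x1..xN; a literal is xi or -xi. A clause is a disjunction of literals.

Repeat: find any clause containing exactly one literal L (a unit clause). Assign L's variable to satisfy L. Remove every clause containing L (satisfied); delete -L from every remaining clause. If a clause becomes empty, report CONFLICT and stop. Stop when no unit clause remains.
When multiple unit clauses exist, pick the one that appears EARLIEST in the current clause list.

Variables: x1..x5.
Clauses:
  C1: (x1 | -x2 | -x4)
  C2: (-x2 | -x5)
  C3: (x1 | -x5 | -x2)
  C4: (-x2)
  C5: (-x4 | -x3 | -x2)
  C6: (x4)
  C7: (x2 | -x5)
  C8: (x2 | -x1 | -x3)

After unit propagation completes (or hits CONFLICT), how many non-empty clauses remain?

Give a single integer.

unit clause [-2] forces x2=F; simplify:
  drop 2 from [2, -5] -> [-5]
  drop 2 from [2, -1, -3] -> [-1, -3]
  satisfied 5 clause(s); 3 remain; assigned so far: [2]
unit clause [4] forces x4=T; simplify:
  satisfied 1 clause(s); 2 remain; assigned so far: [2, 4]
unit clause [-5] forces x5=F; simplify:
  satisfied 1 clause(s); 1 remain; assigned so far: [2, 4, 5]

Answer: 1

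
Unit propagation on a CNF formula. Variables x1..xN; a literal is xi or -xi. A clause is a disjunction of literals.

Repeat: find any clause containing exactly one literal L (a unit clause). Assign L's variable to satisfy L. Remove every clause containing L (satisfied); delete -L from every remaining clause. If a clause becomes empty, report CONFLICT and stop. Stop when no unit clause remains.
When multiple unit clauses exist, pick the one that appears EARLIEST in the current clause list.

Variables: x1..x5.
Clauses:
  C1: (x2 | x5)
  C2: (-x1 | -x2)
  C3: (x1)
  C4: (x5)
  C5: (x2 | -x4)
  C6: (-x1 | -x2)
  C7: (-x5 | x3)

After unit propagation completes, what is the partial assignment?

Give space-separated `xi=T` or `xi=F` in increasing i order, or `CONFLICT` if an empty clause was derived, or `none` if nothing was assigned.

Answer: x1=T x2=F x3=T x4=F x5=T

Derivation:
unit clause [1] forces x1=T; simplify:
  drop -1 from [-1, -2] -> [-2]
  drop -1 from [-1, -2] -> [-2]
  satisfied 1 clause(s); 6 remain; assigned so far: [1]
unit clause [-2] forces x2=F; simplify:
  drop 2 from [2, 5] -> [5]
  drop 2 from [2, -4] -> [-4]
  satisfied 2 clause(s); 4 remain; assigned so far: [1, 2]
unit clause [5] forces x5=T; simplify:
  drop -5 from [-5, 3] -> [3]
  satisfied 2 clause(s); 2 remain; assigned so far: [1, 2, 5]
unit clause [-4] forces x4=F; simplify:
  satisfied 1 clause(s); 1 remain; assigned so far: [1, 2, 4, 5]
unit clause [3] forces x3=T; simplify:
  satisfied 1 clause(s); 0 remain; assigned so far: [1, 2, 3, 4, 5]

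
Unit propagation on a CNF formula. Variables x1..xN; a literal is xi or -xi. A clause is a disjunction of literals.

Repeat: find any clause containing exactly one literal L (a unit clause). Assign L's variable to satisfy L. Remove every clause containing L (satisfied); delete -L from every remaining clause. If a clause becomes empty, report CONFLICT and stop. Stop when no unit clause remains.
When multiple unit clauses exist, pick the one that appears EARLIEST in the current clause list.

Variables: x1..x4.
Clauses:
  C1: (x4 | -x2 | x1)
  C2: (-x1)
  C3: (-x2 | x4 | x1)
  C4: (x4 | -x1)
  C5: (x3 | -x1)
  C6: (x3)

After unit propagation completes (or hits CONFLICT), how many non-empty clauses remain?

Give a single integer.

Answer: 2

Derivation:
unit clause [-1] forces x1=F; simplify:
  drop 1 from [4, -2, 1] -> [4, -2]
  drop 1 from [-2, 4, 1] -> [-2, 4]
  satisfied 3 clause(s); 3 remain; assigned so far: [1]
unit clause [3] forces x3=T; simplify:
  satisfied 1 clause(s); 2 remain; assigned so far: [1, 3]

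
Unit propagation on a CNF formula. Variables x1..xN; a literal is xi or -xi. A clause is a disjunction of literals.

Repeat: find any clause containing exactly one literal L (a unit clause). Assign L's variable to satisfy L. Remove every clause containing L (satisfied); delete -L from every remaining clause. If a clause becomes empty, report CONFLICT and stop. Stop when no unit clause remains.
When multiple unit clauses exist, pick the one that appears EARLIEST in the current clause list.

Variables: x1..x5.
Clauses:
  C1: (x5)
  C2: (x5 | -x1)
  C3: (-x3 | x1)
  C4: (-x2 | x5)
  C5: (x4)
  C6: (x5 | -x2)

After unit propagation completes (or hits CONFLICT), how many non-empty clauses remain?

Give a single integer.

Answer: 1

Derivation:
unit clause [5] forces x5=T; simplify:
  satisfied 4 clause(s); 2 remain; assigned so far: [5]
unit clause [4] forces x4=T; simplify:
  satisfied 1 clause(s); 1 remain; assigned so far: [4, 5]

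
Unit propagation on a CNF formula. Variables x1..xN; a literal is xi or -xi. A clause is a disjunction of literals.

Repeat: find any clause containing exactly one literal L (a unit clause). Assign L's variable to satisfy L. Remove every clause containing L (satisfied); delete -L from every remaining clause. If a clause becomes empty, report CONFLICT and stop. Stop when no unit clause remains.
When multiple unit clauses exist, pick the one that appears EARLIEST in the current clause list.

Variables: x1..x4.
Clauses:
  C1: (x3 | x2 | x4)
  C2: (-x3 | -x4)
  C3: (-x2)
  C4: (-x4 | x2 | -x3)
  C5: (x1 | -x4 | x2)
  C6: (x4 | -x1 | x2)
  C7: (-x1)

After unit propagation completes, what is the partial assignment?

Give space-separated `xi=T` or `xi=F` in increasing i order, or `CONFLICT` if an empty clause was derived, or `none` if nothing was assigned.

Answer: x1=F x2=F x3=T x4=F

Derivation:
unit clause [-2] forces x2=F; simplify:
  drop 2 from [3, 2, 4] -> [3, 4]
  drop 2 from [-4, 2, -3] -> [-4, -3]
  drop 2 from [1, -4, 2] -> [1, -4]
  drop 2 from [4, -1, 2] -> [4, -1]
  satisfied 1 clause(s); 6 remain; assigned so far: [2]
unit clause [-1] forces x1=F; simplify:
  drop 1 from [1, -4] -> [-4]
  satisfied 2 clause(s); 4 remain; assigned so far: [1, 2]
unit clause [-4] forces x4=F; simplify:
  drop 4 from [3, 4] -> [3]
  satisfied 3 clause(s); 1 remain; assigned so far: [1, 2, 4]
unit clause [3] forces x3=T; simplify:
  satisfied 1 clause(s); 0 remain; assigned so far: [1, 2, 3, 4]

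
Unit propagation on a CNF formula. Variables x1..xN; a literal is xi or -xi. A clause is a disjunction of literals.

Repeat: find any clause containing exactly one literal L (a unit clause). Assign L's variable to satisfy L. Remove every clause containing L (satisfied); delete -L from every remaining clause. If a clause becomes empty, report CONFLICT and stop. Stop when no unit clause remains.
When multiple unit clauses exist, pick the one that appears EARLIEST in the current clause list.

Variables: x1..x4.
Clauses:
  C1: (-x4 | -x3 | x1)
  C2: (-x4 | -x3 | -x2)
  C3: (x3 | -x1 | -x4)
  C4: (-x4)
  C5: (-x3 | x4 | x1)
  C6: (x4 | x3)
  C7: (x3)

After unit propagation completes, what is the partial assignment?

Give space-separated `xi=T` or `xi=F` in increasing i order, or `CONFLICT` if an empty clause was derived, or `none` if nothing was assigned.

Answer: x1=T x3=T x4=F

Derivation:
unit clause [-4] forces x4=F; simplify:
  drop 4 from [-3, 4, 1] -> [-3, 1]
  drop 4 from [4, 3] -> [3]
  satisfied 4 clause(s); 3 remain; assigned so far: [4]
unit clause [3] forces x3=T; simplify:
  drop -3 from [-3, 1] -> [1]
  satisfied 2 clause(s); 1 remain; assigned so far: [3, 4]
unit clause [1] forces x1=T; simplify:
  satisfied 1 clause(s); 0 remain; assigned so far: [1, 3, 4]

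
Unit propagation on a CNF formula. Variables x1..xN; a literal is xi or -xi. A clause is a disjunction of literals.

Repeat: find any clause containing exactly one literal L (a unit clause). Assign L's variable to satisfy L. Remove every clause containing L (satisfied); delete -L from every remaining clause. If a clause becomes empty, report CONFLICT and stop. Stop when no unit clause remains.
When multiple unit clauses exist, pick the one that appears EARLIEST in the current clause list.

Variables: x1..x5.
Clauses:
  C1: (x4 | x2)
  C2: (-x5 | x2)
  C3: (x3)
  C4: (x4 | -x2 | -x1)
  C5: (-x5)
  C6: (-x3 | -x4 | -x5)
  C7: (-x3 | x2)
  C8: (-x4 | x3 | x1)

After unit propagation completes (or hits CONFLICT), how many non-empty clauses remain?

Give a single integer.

unit clause [3] forces x3=T; simplify:
  drop -3 from [-3, -4, -5] -> [-4, -5]
  drop -3 from [-3, 2] -> [2]
  satisfied 2 clause(s); 6 remain; assigned so far: [3]
unit clause [-5] forces x5=F; simplify:
  satisfied 3 clause(s); 3 remain; assigned so far: [3, 5]
unit clause [2] forces x2=T; simplify:
  drop -2 from [4, -2, -1] -> [4, -1]
  satisfied 2 clause(s); 1 remain; assigned so far: [2, 3, 5]

Answer: 1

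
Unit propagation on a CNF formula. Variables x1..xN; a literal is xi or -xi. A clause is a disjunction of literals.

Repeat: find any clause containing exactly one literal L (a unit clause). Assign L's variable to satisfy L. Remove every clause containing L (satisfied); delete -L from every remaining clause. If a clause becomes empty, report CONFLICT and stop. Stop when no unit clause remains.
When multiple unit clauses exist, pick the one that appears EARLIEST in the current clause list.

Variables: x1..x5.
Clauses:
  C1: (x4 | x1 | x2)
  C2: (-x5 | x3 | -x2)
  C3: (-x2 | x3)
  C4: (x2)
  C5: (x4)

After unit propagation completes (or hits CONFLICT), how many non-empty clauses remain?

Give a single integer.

Answer: 0

Derivation:
unit clause [2] forces x2=T; simplify:
  drop -2 from [-5, 3, -2] -> [-5, 3]
  drop -2 from [-2, 3] -> [3]
  satisfied 2 clause(s); 3 remain; assigned so far: [2]
unit clause [3] forces x3=T; simplify:
  satisfied 2 clause(s); 1 remain; assigned so far: [2, 3]
unit clause [4] forces x4=T; simplify:
  satisfied 1 clause(s); 0 remain; assigned so far: [2, 3, 4]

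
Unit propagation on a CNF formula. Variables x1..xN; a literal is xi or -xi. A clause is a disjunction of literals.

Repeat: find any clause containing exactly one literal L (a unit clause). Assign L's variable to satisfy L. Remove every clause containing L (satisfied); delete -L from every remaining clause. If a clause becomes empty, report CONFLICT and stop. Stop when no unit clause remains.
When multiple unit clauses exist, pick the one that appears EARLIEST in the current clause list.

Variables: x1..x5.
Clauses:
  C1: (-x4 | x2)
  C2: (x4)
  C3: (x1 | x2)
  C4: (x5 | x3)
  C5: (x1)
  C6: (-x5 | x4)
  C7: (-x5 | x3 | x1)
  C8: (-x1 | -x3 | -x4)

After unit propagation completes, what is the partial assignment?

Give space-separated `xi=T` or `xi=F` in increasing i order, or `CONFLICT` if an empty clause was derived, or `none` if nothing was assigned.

unit clause [4] forces x4=T; simplify:
  drop -4 from [-4, 2] -> [2]
  drop -4 from [-1, -3, -4] -> [-1, -3]
  satisfied 2 clause(s); 6 remain; assigned so far: [4]
unit clause [2] forces x2=T; simplify:
  satisfied 2 clause(s); 4 remain; assigned so far: [2, 4]
unit clause [1] forces x1=T; simplify:
  drop -1 from [-1, -3] -> [-3]
  satisfied 2 clause(s); 2 remain; assigned so far: [1, 2, 4]
unit clause [-3] forces x3=F; simplify:
  drop 3 from [5, 3] -> [5]
  satisfied 1 clause(s); 1 remain; assigned so far: [1, 2, 3, 4]
unit clause [5] forces x5=T; simplify:
  satisfied 1 clause(s); 0 remain; assigned so far: [1, 2, 3, 4, 5]

Answer: x1=T x2=T x3=F x4=T x5=T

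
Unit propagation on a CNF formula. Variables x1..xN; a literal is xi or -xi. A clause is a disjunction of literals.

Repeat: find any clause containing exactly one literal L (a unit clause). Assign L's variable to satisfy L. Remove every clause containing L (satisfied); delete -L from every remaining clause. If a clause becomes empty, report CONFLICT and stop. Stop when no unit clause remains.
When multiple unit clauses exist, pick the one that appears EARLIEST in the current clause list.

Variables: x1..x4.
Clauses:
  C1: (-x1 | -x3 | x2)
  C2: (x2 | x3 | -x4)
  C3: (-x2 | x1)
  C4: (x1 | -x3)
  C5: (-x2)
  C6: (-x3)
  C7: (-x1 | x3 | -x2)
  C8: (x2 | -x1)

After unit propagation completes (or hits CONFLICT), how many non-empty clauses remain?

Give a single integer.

unit clause [-2] forces x2=F; simplify:
  drop 2 from [-1, -3, 2] -> [-1, -3]
  drop 2 from [2, 3, -4] -> [3, -4]
  drop 2 from [2, -1] -> [-1]
  satisfied 3 clause(s); 5 remain; assigned so far: [2]
unit clause [-3] forces x3=F; simplify:
  drop 3 from [3, -4] -> [-4]
  satisfied 3 clause(s); 2 remain; assigned so far: [2, 3]
unit clause [-4] forces x4=F; simplify:
  satisfied 1 clause(s); 1 remain; assigned so far: [2, 3, 4]
unit clause [-1] forces x1=F; simplify:
  satisfied 1 clause(s); 0 remain; assigned so far: [1, 2, 3, 4]

Answer: 0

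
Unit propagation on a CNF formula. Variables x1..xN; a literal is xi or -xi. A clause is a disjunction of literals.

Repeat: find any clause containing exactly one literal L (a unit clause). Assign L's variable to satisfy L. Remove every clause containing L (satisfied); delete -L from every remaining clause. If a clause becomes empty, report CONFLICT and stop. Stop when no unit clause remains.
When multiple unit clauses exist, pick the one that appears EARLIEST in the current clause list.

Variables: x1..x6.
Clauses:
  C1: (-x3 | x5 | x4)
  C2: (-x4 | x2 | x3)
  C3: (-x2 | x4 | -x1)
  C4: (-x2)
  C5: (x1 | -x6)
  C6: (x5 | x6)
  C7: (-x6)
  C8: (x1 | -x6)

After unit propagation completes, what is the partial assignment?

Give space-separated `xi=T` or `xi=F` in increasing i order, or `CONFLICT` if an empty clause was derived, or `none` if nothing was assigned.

Answer: x2=F x5=T x6=F

Derivation:
unit clause [-2] forces x2=F; simplify:
  drop 2 from [-4, 2, 3] -> [-4, 3]
  satisfied 2 clause(s); 6 remain; assigned so far: [2]
unit clause [-6] forces x6=F; simplify:
  drop 6 from [5, 6] -> [5]
  satisfied 3 clause(s); 3 remain; assigned so far: [2, 6]
unit clause [5] forces x5=T; simplify:
  satisfied 2 clause(s); 1 remain; assigned so far: [2, 5, 6]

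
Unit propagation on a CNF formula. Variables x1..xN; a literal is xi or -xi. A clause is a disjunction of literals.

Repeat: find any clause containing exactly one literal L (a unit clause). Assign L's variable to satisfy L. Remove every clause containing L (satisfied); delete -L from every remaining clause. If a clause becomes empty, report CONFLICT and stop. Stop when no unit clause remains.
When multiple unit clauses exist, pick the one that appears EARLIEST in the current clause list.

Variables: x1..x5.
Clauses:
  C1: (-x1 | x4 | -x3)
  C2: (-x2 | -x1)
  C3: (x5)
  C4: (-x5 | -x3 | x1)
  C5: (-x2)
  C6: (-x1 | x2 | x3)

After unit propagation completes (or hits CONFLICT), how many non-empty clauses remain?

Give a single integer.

unit clause [5] forces x5=T; simplify:
  drop -5 from [-5, -3, 1] -> [-3, 1]
  satisfied 1 clause(s); 5 remain; assigned so far: [5]
unit clause [-2] forces x2=F; simplify:
  drop 2 from [-1, 2, 3] -> [-1, 3]
  satisfied 2 clause(s); 3 remain; assigned so far: [2, 5]

Answer: 3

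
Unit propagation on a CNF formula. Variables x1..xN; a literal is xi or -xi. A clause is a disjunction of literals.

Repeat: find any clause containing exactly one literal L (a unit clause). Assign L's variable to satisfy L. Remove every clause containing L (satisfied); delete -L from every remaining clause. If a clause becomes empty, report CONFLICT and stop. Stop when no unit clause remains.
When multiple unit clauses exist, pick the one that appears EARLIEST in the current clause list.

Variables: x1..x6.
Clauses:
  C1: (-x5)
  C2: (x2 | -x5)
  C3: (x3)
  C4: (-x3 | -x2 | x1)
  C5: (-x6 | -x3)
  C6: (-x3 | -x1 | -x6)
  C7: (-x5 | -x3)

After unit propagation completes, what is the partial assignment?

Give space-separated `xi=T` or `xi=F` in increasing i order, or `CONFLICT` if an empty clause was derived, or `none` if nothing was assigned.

Answer: x3=T x5=F x6=F

Derivation:
unit clause [-5] forces x5=F; simplify:
  satisfied 3 clause(s); 4 remain; assigned so far: [5]
unit clause [3] forces x3=T; simplify:
  drop -3 from [-3, -2, 1] -> [-2, 1]
  drop -3 from [-6, -3] -> [-6]
  drop -3 from [-3, -1, -6] -> [-1, -6]
  satisfied 1 clause(s); 3 remain; assigned so far: [3, 5]
unit clause [-6] forces x6=F; simplify:
  satisfied 2 clause(s); 1 remain; assigned so far: [3, 5, 6]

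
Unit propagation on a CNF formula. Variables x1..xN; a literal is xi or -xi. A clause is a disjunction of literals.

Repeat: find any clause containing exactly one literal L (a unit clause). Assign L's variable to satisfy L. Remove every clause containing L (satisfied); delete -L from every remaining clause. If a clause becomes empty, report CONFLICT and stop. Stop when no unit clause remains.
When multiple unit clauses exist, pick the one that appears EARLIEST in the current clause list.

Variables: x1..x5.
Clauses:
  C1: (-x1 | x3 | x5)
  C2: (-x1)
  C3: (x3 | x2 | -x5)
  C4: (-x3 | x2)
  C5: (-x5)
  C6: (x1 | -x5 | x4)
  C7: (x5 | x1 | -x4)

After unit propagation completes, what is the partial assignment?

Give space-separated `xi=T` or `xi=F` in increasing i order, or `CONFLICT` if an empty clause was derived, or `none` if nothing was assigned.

Answer: x1=F x4=F x5=F

Derivation:
unit clause [-1] forces x1=F; simplify:
  drop 1 from [1, -5, 4] -> [-5, 4]
  drop 1 from [5, 1, -4] -> [5, -4]
  satisfied 2 clause(s); 5 remain; assigned so far: [1]
unit clause [-5] forces x5=F; simplify:
  drop 5 from [5, -4] -> [-4]
  satisfied 3 clause(s); 2 remain; assigned so far: [1, 5]
unit clause [-4] forces x4=F; simplify:
  satisfied 1 clause(s); 1 remain; assigned so far: [1, 4, 5]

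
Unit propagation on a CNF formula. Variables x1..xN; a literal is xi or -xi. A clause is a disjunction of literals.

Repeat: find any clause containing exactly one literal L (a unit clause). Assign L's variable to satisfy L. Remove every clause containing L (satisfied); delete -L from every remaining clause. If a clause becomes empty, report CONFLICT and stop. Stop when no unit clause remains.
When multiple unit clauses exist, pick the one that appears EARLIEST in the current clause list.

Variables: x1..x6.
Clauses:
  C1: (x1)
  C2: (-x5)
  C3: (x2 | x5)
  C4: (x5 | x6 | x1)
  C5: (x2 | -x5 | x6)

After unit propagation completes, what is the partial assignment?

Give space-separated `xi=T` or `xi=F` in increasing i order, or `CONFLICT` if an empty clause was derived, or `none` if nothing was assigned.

unit clause [1] forces x1=T; simplify:
  satisfied 2 clause(s); 3 remain; assigned so far: [1]
unit clause [-5] forces x5=F; simplify:
  drop 5 from [2, 5] -> [2]
  satisfied 2 clause(s); 1 remain; assigned so far: [1, 5]
unit clause [2] forces x2=T; simplify:
  satisfied 1 clause(s); 0 remain; assigned so far: [1, 2, 5]

Answer: x1=T x2=T x5=F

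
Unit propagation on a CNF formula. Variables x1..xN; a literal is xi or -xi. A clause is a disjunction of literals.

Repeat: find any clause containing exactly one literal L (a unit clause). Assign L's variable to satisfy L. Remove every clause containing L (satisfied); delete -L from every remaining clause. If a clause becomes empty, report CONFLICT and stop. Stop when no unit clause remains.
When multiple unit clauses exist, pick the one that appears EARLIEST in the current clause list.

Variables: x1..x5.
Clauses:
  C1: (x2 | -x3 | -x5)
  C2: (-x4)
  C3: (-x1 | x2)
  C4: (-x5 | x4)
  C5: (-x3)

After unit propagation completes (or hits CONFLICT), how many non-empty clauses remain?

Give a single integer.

unit clause [-4] forces x4=F; simplify:
  drop 4 from [-5, 4] -> [-5]
  satisfied 1 clause(s); 4 remain; assigned so far: [4]
unit clause [-5] forces x5=F; simplify:
  satisfied 2 clause(s); 2 remain; assigned so far: [4, 5]
unit clause [-3] forces x3=F; simplify:
  satisfied 1 clause(s); 1 remain; assigned so far: [3, 4, 5]

Answer: 1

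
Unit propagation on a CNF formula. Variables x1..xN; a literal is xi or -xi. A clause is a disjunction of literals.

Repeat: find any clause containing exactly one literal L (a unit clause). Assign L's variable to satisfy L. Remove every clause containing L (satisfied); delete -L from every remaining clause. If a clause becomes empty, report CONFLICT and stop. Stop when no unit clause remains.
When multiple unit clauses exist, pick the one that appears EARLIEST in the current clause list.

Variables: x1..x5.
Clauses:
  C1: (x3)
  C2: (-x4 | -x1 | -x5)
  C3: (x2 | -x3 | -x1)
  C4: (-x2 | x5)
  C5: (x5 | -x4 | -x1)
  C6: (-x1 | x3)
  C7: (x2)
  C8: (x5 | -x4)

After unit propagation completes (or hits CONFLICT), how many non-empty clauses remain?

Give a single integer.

unit clause [3] forces x3=T; simplify:
  drop -3 from [2, -3, -1] -> [2, -1]
  satisfied 2 clause(s); 6 remain; assigned so far: [3]
unit clause [2] forces x2=T; simplify:
  drop -2 from [-2, 5] -> [5]
  satisfied 2 clause(s); 4 remain; assigned so far: [2, 3]
unit clause [5] forces x5=T; simplify:
  drop -5 from [-4, -1, -5] -> [-4, -1]
  satisfied 3 clause(s); 1 remain; assigned so far: [2, 3, 5]

Answer: 1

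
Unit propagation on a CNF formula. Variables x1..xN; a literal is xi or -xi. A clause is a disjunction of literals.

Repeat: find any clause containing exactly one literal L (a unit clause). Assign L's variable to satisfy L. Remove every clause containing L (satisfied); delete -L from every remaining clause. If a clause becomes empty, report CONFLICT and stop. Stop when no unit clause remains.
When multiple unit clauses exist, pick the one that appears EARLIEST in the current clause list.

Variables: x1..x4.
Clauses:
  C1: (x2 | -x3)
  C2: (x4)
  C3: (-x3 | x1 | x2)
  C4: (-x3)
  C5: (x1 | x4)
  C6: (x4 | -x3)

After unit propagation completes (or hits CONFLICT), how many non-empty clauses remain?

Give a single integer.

Answer: 0

Derivation:
unit clause [4] forces x4=T; simplify:
  satisfied 3 clause(s); 3 remain; assigned so far: [4]
unit clause [-3] forces x3=F; simplify:
  satisfied 3 clause(s); 0 remain; assigned so far: [3, 4]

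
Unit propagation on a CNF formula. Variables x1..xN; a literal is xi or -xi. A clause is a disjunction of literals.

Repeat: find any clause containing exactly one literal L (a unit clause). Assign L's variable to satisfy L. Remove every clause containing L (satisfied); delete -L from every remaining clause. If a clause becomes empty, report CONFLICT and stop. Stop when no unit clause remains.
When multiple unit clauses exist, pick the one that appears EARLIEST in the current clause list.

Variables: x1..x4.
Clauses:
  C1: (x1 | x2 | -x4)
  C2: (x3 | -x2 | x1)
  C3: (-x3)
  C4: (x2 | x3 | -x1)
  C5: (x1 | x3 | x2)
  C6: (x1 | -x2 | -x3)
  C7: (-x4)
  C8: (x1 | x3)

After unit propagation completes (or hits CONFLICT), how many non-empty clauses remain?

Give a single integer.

Answer: 0

Derivation:
unit clause [-3] forces x3=F; simplify:
  drop 3 from [3, -2, 1] -> [-2, 1]
  drop 3 from [2, 3, -1] -> [2, -1]
  drop 3 from [1, 3, 2] -> [1, 2]
  drop 3 from [1, 3] -> [1]
  satisfied 2 clause(s); 6 remain; assigned so far: [3]
unit clause [-4] forces x4=F; simplify:
  satisfied 2 clause(s); 4 remain; assigned so far: [3, 4]
unit clause [1] forces x1=T; simplify:
  drop -1 from [2, -1] -> [2]
  satisfied 3 clause(s); 1 remain; assigned so far: [1, 3, 4]
unit clause [2] forces x2=T; simplify:
  satisfied 1 clause(s); 0 remain; assigned so far: [1, 2, 3, 4]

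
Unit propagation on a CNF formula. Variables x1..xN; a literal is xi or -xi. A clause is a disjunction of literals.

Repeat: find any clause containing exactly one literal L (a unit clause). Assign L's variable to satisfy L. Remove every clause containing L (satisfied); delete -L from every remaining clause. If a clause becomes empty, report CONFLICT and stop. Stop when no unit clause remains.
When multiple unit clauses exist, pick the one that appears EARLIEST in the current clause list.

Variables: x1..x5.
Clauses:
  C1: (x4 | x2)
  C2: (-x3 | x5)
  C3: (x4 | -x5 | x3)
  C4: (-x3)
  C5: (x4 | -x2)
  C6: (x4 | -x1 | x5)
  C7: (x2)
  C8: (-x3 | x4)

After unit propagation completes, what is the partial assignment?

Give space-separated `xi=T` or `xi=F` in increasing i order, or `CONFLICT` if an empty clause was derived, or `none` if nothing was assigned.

Answer: x2=T x3=F x4=T

Derivation:
unit clause [-3] forces x3=F; simplify:
  drop 3 from [4, -5, 3] -> [4, -5]
  satisfied 3 clause(s); 5 remain; assigned so far: [3]
unit clause [2] forces x2=T; simplify:
  drop -2 from [4, -2] -> [4]
  satisfied 2 clause(s); 3 remain; assigned so far: [2, 3]
unit clause [4] forces x4=T; simplify:
  satisfied 3 clause(s); 0 remain; assigned so far: [2, 3, 4]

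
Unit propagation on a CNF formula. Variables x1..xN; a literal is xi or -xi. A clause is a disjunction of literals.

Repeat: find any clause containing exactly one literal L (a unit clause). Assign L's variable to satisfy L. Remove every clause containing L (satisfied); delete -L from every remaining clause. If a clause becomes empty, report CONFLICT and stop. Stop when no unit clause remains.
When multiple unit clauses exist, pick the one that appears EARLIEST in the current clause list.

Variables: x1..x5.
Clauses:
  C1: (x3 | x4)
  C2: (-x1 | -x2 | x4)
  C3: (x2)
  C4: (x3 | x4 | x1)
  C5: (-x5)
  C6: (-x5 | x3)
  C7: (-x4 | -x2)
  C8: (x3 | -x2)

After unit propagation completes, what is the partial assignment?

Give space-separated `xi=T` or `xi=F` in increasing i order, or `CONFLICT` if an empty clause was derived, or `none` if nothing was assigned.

unit clause [2] forces x2=T; simplify:
  drop -2 from [-1, -2, 4] -> [-1, 4]
  drop -2 from [-4, -2] -> [-4]
  drop -2 from [3, -2] -> [3]
  satisfied 1 clause(s); 7 remain; assigned so far: [2]
unit clause [-5] forces x5=F; simplify:
  satisfied 2 clause(s); 5 remain; assigned so far: [2, 5]
unit clause [-4] forces x4=F; simplify:
  drop 4 from [3, 4] -> [3]
  drop 4 from [-1, 4] -> [-1]
  drop 4 from [3, 4, 1] -> [3, 1]
  satisfied 1 clause(s); 4 remain; assigned so far: [2, 4, 5]
unit clause [3] forces x3=T; simplify:
  satisfied 3 clause(s); 1 remain; assigned so far: [2, 3, 4, 5]
unit clause [-1] forces x1=F; simplify:
  satisfied 1 clause(s); 0 remain; assigned so far: [1, 2, 3, 4, 5]

Answer: x1=F x2=T x3=T x4=F x5=F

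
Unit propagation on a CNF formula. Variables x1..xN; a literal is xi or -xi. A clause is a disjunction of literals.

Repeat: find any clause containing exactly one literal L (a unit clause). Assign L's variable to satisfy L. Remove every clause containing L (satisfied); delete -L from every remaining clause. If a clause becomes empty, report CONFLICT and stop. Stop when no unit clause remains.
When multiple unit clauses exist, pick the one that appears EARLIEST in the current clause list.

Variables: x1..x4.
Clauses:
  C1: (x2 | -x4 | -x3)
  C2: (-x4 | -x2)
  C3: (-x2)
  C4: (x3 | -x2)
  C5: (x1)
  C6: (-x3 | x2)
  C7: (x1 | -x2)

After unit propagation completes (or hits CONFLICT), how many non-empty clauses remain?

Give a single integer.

Answer: 0

Derivation:
unit clause [-2] forces x2=F; simplify:
  drop 2 from [2, -4, -3] -> [-4, -3]
  drop 2 from [-3, 2] -> [-3]
  satisfied 4 clause(s); 3 remain; assigned so far: [2]
unit clause [1] forces x1=T; simplify:
  satisfied 1 clause(s); 2 remain; assigned so far: [1, 2]
unit clause [-3] forces x3=F; simplify:
  satisfied 2 clause(s); 0 remain; assigned so far: [1, 2, 3]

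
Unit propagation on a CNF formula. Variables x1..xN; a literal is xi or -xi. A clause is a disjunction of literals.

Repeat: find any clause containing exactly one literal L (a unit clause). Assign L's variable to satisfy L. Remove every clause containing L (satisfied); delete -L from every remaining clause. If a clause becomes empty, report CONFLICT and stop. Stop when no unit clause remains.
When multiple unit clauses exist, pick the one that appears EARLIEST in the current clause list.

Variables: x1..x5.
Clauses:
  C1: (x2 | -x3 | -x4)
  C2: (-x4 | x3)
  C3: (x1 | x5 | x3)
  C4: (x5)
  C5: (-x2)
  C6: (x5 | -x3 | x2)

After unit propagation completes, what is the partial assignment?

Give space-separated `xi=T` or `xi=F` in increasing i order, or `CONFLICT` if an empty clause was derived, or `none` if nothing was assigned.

unit clause [5] forces x5=T; simplify:
  satisfied 3 clause(s); 3 remain; assigned so far: [5]
unit clause [-2] forces x2=F; simplify:
  drop 2 from [2, -3, -4] -> [-3, -4]
  satisfied 1 clause(s); 2 remain; assigned so far: [2, 5]

Answer: x2=F x5=T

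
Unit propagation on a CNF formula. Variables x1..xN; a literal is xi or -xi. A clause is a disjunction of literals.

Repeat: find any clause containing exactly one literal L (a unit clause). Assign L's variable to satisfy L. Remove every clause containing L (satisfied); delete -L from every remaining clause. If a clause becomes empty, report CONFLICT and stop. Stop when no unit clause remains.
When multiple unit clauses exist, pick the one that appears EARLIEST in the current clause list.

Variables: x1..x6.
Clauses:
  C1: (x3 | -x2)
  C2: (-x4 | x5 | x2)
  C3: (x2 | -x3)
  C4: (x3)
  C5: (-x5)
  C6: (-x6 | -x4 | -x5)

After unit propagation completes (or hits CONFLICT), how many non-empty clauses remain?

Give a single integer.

Answer: 0

Derivation:
unit clause [3] forces x3=T; simplify:
  drop -3 from [2, -3] -> [2]
  satisfied 2 clause(s); 4 remain; assigned so far: [3]
unit clause [2] forces x2=T; simplify:
  satisfied 2 clause(s); 2 remain; assigned so far: [2, 3]
unit clause [-5] forces x5=F; simplify:
  satisfied 2 clause(s); 0 remain; assigned so far: [2, 3, 5]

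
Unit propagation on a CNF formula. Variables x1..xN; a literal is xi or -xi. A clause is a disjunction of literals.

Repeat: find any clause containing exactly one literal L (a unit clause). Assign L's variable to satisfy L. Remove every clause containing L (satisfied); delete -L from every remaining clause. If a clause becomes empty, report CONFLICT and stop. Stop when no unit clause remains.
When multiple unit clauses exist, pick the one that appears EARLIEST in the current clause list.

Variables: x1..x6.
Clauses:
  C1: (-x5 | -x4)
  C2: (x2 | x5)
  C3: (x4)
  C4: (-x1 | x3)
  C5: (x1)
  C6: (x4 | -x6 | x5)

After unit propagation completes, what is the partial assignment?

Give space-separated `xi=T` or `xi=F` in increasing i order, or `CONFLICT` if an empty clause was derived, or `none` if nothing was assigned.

unit clause [4] forces x4=T; simplify:
  drop -4 from [-5, -4] -> [-5]
  satisfied 2 clause(s); 4 remain; assigned so far: [4]
unit clause [-5] forces x5=F; simplify:
  drop 5 from [2, 5] -> [2]
  satisfied 1 clause(s); 3 remain; assigned so far: [4, 5]
unit clause [2] forces x2=T; simplify:
  satisfied 1 clause(s); 2 remain; assigned so far: [2, 4, 5]
unit clause [1] forces x1=T; simplify:
  drop -1 from [-1, 3] -> [3]
  satisfied 1 clause(s); 1 remain; assigned so far: [1, 2, 4, 5]
unit clause [3] forces x3=T; simplify:
  satisfied 1 clause(s); 0 remain; assigned so far: [1, 2, 3, 4, 5]

Answer: x1=T x2=T x3=T x4=T x5=F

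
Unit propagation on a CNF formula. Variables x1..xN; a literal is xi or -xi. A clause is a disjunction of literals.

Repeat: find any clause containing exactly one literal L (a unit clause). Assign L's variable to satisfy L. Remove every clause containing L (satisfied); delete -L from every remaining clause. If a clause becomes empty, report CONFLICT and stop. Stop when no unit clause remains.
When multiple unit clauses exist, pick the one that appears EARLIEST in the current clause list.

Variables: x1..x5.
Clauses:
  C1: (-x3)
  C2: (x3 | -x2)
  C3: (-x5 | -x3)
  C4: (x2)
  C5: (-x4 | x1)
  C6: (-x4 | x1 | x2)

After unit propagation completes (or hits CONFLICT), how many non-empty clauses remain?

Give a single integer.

unit clause [-3] forces x3=F; simplify:
  drop 3 from [3, -2] -> [-2]
  satisfied 2 clause(s); 4 remain; assigned so far: [3]
unit clause [-2] forces x2=F; simplify:
  drop 2 from [2] -> [] (empty!)
  drop 2 from [-4, 1, 2] -> [-4, 1]
  satisfied 1 clause(s); 3 remain; assigned so far: [2, 3]
CONFLICT (empty clause)

Answer: 2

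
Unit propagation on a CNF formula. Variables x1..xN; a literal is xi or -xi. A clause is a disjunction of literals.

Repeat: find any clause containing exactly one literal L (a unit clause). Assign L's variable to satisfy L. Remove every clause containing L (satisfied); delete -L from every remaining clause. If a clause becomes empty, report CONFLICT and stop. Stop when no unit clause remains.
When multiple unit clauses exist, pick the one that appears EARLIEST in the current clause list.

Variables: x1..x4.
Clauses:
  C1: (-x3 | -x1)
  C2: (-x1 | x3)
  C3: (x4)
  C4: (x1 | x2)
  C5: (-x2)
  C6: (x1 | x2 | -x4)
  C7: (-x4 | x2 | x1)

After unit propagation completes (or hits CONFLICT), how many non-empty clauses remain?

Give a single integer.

unit clause [4] forces x4=T; simplify:
  drop -4 from [1, 2, -4] -> [1, 2]
  drop -4 from [-4, 2, 1] -> [2, 1]
  satisfied 1 clause(s); 6 remain; assigned so far: [4]
unit clause [-2] forces x2=F; simplify:
  drop 2 from [1, 2] -> [1]
  drop 2 from [1, 2] -> [1]
  drop 2 from [2, 1] -> [1]
  satisfied 1 clause(s); 5 remain; assigned so far: [2, 4]
unit clause [1] forces x1=T; simplify:
  drop -1 from [-3, -1] -> [-3]
  drop -1 from [-1, 3] -> [3]
  satisfied 3 clause(s); 2 remain; assigned so far: [1, 2, 4]
unit clause [-3] forces x3=F; simplify:
  drop 3 from [3] -> [] (empty!)
  satisfied 1 clause(s); 1 remain; assigned so far: [1, 2, 3, 4]
CONFLICT (empty clause)

Answer: 0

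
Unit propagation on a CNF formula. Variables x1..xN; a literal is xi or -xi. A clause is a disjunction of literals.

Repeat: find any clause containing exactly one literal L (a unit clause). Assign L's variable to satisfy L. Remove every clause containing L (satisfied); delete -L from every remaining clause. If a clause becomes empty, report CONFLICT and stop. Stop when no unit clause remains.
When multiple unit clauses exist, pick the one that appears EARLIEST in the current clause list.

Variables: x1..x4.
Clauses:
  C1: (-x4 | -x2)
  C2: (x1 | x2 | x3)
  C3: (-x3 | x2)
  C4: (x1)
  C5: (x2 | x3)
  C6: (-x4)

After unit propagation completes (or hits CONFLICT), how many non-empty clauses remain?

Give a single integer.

Answer: 2

Derivation:
unit clause [1] forces x1=T; simplify:
  satisfied 2 clause(s); 4 remain; assigned so far: [1]
unit clause [-4] forces x4=F; simplify:
  satisfied 2 clause(s); 2 remain; assigned so far: [1, 4]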